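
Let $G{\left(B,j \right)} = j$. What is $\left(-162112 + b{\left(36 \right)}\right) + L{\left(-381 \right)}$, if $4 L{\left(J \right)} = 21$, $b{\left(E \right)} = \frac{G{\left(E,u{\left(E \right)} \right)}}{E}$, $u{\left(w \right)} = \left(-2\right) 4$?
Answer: $- \frac{5835851}{36} \approx -1.6211 \cdot 10^{5}$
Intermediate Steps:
$u{\left(w \right)} = -8$
$b{\left(E \right)} = - \frac{8}{E}$
$L{\left(J \right)} = \frac{21}{4}$ ($L{\left(J \right)} = \frac{1}{4} \cdot 21 = \frac{21}{4}$)
$\left(-162112 + b{\left(36 \right)}\right) + L{\left(-381 \right)} = \left(-162112 - \frac{8}{36}\right) + \frac{21}{4} = \left(-162112 - \frac{2}{9}\right) + \frac{21}{4} = - \frac{1459010}{9} + \frac{21}{4} = - \frac{5835851}{36}$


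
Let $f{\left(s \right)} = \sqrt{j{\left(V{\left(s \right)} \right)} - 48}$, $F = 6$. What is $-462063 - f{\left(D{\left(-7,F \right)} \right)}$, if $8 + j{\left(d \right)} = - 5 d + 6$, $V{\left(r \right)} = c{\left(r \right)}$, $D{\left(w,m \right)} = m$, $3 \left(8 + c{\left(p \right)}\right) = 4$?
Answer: $-462063 - \frac{5 i \sqrt{6}}{3} \approx -4.6206 \cdot 10^{5} - 4.0825 i$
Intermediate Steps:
$c{\left(p \right)} = - \frac{20}{3}$ ($c{\left(p \right)} = -8 + \frac{1}{3} \cdot 4 = -8 + \frac{4}{3} = - \frac{20}{3}$)
$V{\left(r \right)} = - \frac{20}{3}$
$j{\left(d \right)} = -2 - 5 d$ ($j{\left(d \right)} = -8 - \left(-6 + 5 d\right) = -2 - 5 d$)
$f{\left(s \right)} = \frac{5 i \sqrt{6}}{3}$ ($f{\left(s \right)} = \sqrt{\left(-2 - - \frac{100}{3}\right) - 48} = \sqrt{\left(-2 + \frac{100}{3}\right) - 48} = \sqrt{\frac{94}{3} - 48} = \sqrt{- \frac{50}{3}} = \frac{5 i \sqrt{6}}{3}$)
$-462063 - f{\left(D{\left(-7,F \right)} \right)} = -462063 - \frac{5 i \sqrt{6}}{3}$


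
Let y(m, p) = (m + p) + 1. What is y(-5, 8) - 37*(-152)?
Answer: 5628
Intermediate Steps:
y(m, p) = 1 + m + p
y(-5, 8) - 37*(-152) = (1 - 5 + 8) - 37*(-152) = 4 + 5624 = 5628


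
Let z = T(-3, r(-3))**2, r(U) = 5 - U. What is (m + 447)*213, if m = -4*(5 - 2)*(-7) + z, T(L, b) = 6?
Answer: 120771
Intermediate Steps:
z = 36 (z = 6**2 = 36)
m = 120 (m = -4*(5 - 2)*(-7) + 36 = -4*3*(-7) + 36 = -12*(-7) + 36 = 84 + 36 = 120)
(m + 447)*213 = (120 + 447)*213 = 567*213 = 120771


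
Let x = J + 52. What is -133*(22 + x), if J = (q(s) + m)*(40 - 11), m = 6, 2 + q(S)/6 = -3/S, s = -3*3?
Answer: 5586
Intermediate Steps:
s = -9
q(S) = -12 - 18/S (q(S) = -12 + 6*(-3/S) = -12 - 18/S)
J = -116 (J = ((-12 - 18/(-9)) + 6)*(40 - 11) = ((-12 - 18*(-⅑)) + 6)*29 = ((-12 + 2) + 6)*29 = (-10 + 6)*29 = -4*29 = -116)
x = -64 (x = -116 + 52 = -64)
-133*(22 + x) = -133*(22 - 64) = -133*(-42) = 5586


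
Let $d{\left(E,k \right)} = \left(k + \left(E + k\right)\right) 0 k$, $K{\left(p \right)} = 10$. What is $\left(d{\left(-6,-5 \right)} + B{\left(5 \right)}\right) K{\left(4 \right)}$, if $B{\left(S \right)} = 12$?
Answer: $120$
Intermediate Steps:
$d{\left(E,k \right)} = 0$ ($d{\left(E,k \right)} = \left(E + 2 k\right) 0 = 0$)
$\left(d{\left(-6,-5 \right)} + B{\left(5 \right)}\right) K{\left(4 \right)} = \left(0 + 12\right) 10 = 12 \cdot 10 = 120$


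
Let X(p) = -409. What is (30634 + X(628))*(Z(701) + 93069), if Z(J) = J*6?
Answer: 2940136875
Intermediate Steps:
Z(J) = 6*J
(30634 + X(628))*(Z(701) + 93069) = (30634 - 409)*(6*701 + 93069) = 30225*(4206 + 93069) = 30225*97275 = 2940136875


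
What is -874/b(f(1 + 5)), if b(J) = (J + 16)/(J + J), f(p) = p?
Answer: -5244/11 ≈ -476.73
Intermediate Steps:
b(J) = (16 + J)/(2*J) (b(J) = (16 + J)/((2*J)) = (16 + J)*(1/(2*J)) = (16 + J)/(2*J))
-874/b(f(1 + 5)) = -874*2*(1 + 5)/(16 + (1 + 5)) = -874*12/(16 + 6) = -874/((½)*(⅙)*22) = -874/11/6 = -874*6/11 = -5244/11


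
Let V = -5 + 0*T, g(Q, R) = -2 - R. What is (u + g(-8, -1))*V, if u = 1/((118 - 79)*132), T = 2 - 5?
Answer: 25735/5148 ≈ 4.9990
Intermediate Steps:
T = -3
V = -5 (V = -5 + 0*(-3) = -5 + 0 = -5)
u = 1/5148 (u = (1/132)/39 = (1/39)*(1/132) = 1/5148 ≈ 0.00019425)
(u + g(-8, -1))*V = (1/5148 + (-2 - 1*(-1)))*(-5) = (1/5148 + (-2 + 1))*(-5) = (1/5148 - 1)*(-5) = -5147/5148*(-5) = 25735/5148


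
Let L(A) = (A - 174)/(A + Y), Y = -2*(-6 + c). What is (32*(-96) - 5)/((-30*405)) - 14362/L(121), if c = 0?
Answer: 23208436981/643950 ≈ 36041.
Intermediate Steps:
Y = 12 (Y = -2*(-6 + 0) = -2*(-6) = 12)
L(A) = (-174 + A)/(12 + A) (L(A) = (A - 174)/(A + 12) = (-174 + A)/(12 + A))
(32*(-96) - 5)/((-30*405)) - 14362/L(121) = (32*(-96) - 5)/((-30*405)) - 14362*(12 + 121)/(-174 + 121) = (-3072 - 5)/(-12150) - 14362/(-53/133) = -3077*(-1/12150) - 14362/((1/133)*(-53)) = 3077/12150 - 14362/(-53/133) = 3077/12150 - 14362*(-133/53) = 3077/12150 + 1910146/53 = 23208436981/643950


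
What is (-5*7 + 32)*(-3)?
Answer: 9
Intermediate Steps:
(-5*7 + 32)*(-3) = (-35 + 32)*(-3) = -3*(-3) = 9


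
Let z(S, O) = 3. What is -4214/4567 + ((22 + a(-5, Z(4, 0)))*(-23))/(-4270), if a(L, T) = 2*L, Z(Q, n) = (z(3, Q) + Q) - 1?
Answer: -8366644/9750545 ≈ -0.85807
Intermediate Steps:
Z(Q, n) = 2 + Q (Z(Q, n) = (3 + Q) - 1 = 2 + Q)
-4214/4567 + ((22 + a(-5, Z(4, 0)))*(-23))/(-4270) = -4214/4567 + ((22 + 2*(-5))*(-23))/(-4270) = -4214*1/4567 + ((22 - 10)*(-23))*(-1/4270) = -4214/4567 + (12*(-23))*(-1/4270) = -4214/4567 - 276*(-1/4270) = -4214/4567 + 138/2135 = -8366644/9750545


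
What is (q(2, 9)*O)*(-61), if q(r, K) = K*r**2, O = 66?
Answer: -144936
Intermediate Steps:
(q(2, 9)*O)*(-61) = ((9*2**2)*66)*(-61) = ((9*4)*66)*(-61) = (36*66)*(-61) = 2376*(-61) = -144936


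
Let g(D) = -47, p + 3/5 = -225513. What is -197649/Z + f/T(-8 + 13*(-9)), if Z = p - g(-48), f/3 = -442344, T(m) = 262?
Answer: -747874022733/147680623 ≈ -5064.1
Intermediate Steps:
p = -1127568/5 (p = -⅗ - 225513 = -1127568/5 ≈ -2.2551e+5)
f = -1327032 (f = 3*(-442344) = -1327032)
Z = -1127333/5 (Z = -1127568/5 - 1*(-47) = -1127568/5 + 47 = -1127333/5 ≈ -2.2547e+5)
-197649/Z + f/T(-8 + 13*(-9)) = -197649/(-1127333/5) - 1327032/262 = -197649*(-5/1127333) - 1327032*1/262 = 988245/1127333 - 663516/131 = -747874022733/147680623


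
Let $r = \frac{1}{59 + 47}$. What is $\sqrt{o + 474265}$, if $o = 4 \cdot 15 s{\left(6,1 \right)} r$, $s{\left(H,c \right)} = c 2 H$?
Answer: $\frac{\sqrt{1332229465}}{53} \approx 688.67$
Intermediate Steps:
$s{\left(H,c \right)} = 2 H c$ ($s{\left(H,c \right)} = 2 c H = 2 H c$)
$r = \frac{1}{106} \approx 0.009434$
$o = \frac{360}{53}$ ($o = 4 \cdot 15 \cdot 2 \cdot 6 \cdot 1 \cdot \frac{1}{106} = 60 \cdot 12 \cdot \frac{1}{106} = 720 \cdot \frac{1}{106} = \frac{360}{53} \approx 6.7924$)
$\sqrt{o + 474265} = \sqrt{\frac{360}{53} + 474265} = \sqrt{\frac{25136405}{53}} = \frac{\sqrt{1332229465}}{53}$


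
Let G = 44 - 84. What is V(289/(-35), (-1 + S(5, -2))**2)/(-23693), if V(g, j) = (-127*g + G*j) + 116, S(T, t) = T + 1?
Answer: -5763/829255 ≈ -0.0069496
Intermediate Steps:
G = -40
S(T, t) = 1 + T
V(g, j) = 116 - 127*g - 40*j (V(g, j) = (-127*g - 40*j) + 116 = 116 - 127*g - 40*j)
V(289/(-35), (-1 + S(5, -2))**2)/(-23693) = (116 - 36703/(-35) - 40*(-1 + (1 + 5))**2)/(-23693) = (116 - 36703*(-1)/35 - 40*(-1 + 6)**2)*(-1/23693) = (116 - 127*(-289/35) - 40*5**2)*(-1/23693) = (116 + 36703/35 - 40*25)*(-1/23693) = (116 + 36703/35 - 1000)*(-1/23693) = (5763/35)*(-1/23693) = -5763/829255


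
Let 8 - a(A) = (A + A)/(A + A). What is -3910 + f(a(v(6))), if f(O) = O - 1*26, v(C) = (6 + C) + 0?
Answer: -3929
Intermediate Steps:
v(C) = 6 + C
a(A) = 7 (a(A) = 8 - (A + A)/(A + A) = 8 - 2*A/(2*A) = 8 - 2*A*1/(2*A) = 8 - 1*1 = 8 - 1 = 7)
f(O) = -26 + O (f(O) = O - 26 = -26 + O)
-3910 + f(a(v(6))) = -3910 + (-26 + 7) = -3910 - 19 = -3929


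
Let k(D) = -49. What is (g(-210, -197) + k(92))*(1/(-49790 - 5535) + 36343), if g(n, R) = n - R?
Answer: -124661941388/55325 ≈ -2.2533e+6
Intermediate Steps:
(g(-210, -197) + k(92))*(1/(-49790 - 5535) + 36343) = ((-210 - 1*(-197)) - 49)*(1/(-49790 - 5535) + 36343) = ((-210 + 197) - 49)*(1/(-55325) + 36343) = (-13 - 49)*(-1/55325 + 36343) = -62*2010676474/55325 = -124661941388/55325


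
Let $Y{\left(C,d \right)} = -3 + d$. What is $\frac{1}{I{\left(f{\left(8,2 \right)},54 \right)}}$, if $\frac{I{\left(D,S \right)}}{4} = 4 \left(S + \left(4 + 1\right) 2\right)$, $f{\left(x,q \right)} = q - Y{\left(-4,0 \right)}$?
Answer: $\frac{1}{1024} \approx 0.00097656$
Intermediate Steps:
$f{\left(x,q \right)} = 3 + q$ ($f{\left(x,q \right)} = q - \left(-3 + 0\right) = q - -3 = q + 3 = 3 + q$)
$I{\left(D,S \right)} = 160 + 16 S$ ($I{\left(D,S \right)} = 4 \cdot 4 \left(S + \left(4 + 1\right) 2\right) = 4 \cdot 4 \left(S + 5 \cdot 2\right) = 4 \cdot 4 \left(S + 10\right) = 4 \cdot 4 \left(10 + S\right) = 4 \left(40 + 4 S\right) = 160 + 16 S$)
$\frac{1}{I{\left(f{\left(8,2 \right)},54 \right)}} = \frac{1}{160 + 16 \cdot 54} = \frac{1}{160 + 864} = \frac{1}{1024}$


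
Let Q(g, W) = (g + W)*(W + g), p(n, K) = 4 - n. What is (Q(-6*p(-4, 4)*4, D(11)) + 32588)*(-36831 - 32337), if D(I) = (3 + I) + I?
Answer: -4183073136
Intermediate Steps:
D(I) = 3 + 2*I
Q(g, W) = (W + g)**2 (Q(g, W) = (W + g)*(W + g) = (W + g)**2)
(Q(-6*p(-4, 4)*4, D(11)) + 32588)*(-36831 - 32337) = (((3 + 2*11) - 6*(4 - 1*(-4))*4)**2 + 32588)*(-36831 - 32337) = (((3 + 22) - 6*(4 + 4)*4)**2 + 32588)*(-69168) = ((25 - 6*8*4)**2 + 32588)*(-69168) = ((25 - 48*4)**2 + 32588)*(-69168) = ((25 - 192)**2 + 32588)*(-69168) = ((-167)**2 + 32588)*(-69168) = (27889 + 32588)*(-69168) = 60477*(-69168) = -4183073136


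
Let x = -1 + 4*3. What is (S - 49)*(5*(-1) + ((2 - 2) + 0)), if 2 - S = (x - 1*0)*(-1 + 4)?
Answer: 400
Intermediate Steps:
x = 11 (x = -1 + 12 = 11)
S = -31 (S = 2 - (11 - 1*0)*(-1 + 4) = 2 - (11 + 0)*3 = 2 - 11*3 = 2 - 1*33 = 2 - 33 = -31)
(S - 49)*(5*(-1) + ((2 - 2) + 0)) = (-31 - 49)*(5*(-1) + ((2 - 2) + 0)) = -80*(-5 + (0 + 0)) = -80*(-5 + 0) = -80*(-5) = 400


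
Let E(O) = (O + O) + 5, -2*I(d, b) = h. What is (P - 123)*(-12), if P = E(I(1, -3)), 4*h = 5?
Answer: 1431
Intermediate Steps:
h = 5/4 (h = (¼)*5 = 5/4 ≈ 1.2500)
I(d, b) = -5/8 (I(d, b) = -½*5/4 = -5/8)
E(O) = 5 + 2*O (E(O) = 2*O + 5 = 5 + 2*O)
P = 15/4 (P = 5 + 2*(-5/8) = 5 - 5/4 = 15/4 ≈ 3.7500)
(P - 123)*(-12) = (15/4 - 123)*(-12) = -477/4*(-12) = 1431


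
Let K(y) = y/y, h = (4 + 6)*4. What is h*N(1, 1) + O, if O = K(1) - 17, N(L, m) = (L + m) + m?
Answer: 104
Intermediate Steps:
N(L, m) = L + 2*m
h = 40 (h = 10*4 = 40)
K(y) = 1
O = -16 (O = 1 - 17 = -16)
h*N(1, 1) + O = 40*(1 + 2*1) - 16 = 40*(1 + 2) - 16 = 40*3 - 16 = 120 - 16 = 104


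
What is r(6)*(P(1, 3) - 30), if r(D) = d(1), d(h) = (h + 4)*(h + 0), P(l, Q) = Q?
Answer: -135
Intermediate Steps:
d(h) = h*(4 + h) (d(h) = (4 + h)*h = h*(4 + h))
r(D) = 5 (r(D) = 1*(4 + 1) = 1*5 = 5)
r(6)*(P(1, 3) - 30) = 5*(3 - 30) = 5*(-27) = -135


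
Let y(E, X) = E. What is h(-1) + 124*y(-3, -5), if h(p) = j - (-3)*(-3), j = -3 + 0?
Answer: -384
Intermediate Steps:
j = -3
h(p) = -12 (h(p) = -3 - (-3)*(-3) = -3 - 1*9 = -3 - 9 = -12)
h(-1) + 124*y(-3, -5) = -12 + 124*(-3) = -12 - 372 = -384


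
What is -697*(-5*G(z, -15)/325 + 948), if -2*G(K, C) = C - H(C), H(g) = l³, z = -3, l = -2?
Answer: -85893401/130 ≈ -6.6072e+5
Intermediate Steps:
H(g) = -8 (H(g) = (-2)³ = -8)
G(K, C) = -4 - C/2 (G(K, C) = -(C - 1*(-8))/2 = -(C + 8)/2 = -(8 + C)/2 = -4 - C/2)
-697*(-5*G(z, -15)/325 + 948) = -697*(-5*(-4 - ½*(-15))/325 + 948) = -697*(-5*(-4 + 15/2)*(1/325) + 948) = -697*(-5*7/2*(1/325) + 948) = -697*(-35/2*1/325 + 948) = -697*(-7/130 + 948) = -697*123233/130 = -85893401/130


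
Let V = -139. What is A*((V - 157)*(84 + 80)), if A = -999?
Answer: 48495456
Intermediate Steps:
A*((V - 157)*(84 + 80)) = -999*(-139 - 157)*(84 + 80) = -(-295704)*164 = -999*(-48544) = 48495456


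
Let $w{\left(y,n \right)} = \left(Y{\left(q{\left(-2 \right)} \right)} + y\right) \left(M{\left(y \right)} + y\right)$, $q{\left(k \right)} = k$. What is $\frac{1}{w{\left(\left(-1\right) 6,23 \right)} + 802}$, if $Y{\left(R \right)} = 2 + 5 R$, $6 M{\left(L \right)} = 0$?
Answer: $\frac{1}{886} \approx 0.0011287$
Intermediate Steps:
$M{\left(L \right)} = 0$ ($M{\left(L \right)} = \frac{1}{6} \cdot 0 = 0$)
$w{\left(y,n \right)} = y \left(-8 + y\right)$ ($w{\left(y,n \right)} = \left(\left(2 + 5 \left(-2\right)\right) + y\right) \left(0 + y\right) = \left(\left(2 - 10\right) + y\right) y = \left(-8 + y\right) y = y \left(-8 + y\right)$)
$\frac{1}{w{\left(\left(-1\right) 6,23 \right)} + 802} = \frac{1}{\left(-1\right) 6 \left(-8 - 6\right) + 802} = \frac{1}{- 6 \left(-8 - 6\right) + 802} = \frac{1}{\left(-6\right) \left(-14\right) + 802} = \frac{1}{84 + 802} = \frac{1}{886}$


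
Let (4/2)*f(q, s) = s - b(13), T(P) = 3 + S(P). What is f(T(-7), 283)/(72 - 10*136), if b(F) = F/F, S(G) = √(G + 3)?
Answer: -141/1288 ≈ -0.10947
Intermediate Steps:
S(G) = √(3 + G)
b(F) = 1
T(P) = 3 + √(3 + P)
f(q, s) = -½ + s/2 (f(q, s) = (s - 1*1)/2 = (s - 1)/2 = (-1 + s)/2 = -½ + s/2)
f(T(-7), 283)/(72 - 10*136) = (-½ + (½)*283)/(72 - 10*136) = (-½ + 283/2)/(72 - 1360) = 141/(-1288) = 141*(-1/1288) = -141/1288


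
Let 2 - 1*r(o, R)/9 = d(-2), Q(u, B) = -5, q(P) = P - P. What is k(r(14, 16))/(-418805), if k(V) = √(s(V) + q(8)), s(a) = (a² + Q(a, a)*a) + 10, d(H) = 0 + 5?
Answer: -√874/418805 ≈ -7.0590e-5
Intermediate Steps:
d(H) = 5
q(P) = 0
r(o, R) = -27 (r(o, R) = 18 - 9*5 = 18 - 45 = -27)
s(a) = 10 + a² - 5*a (s(a) = (a² - 5*a) + 10 = 10 + a² - 5*a)
k(V) = √(10 + V² - 5*V) (k(V) = √((10 + V² - 5*V) + 0) = √(10 + V² - 5*V))
k(r(14, 16))/(-418805) = √(10 + (-27)² - 5*(-27))/(-418805) = √(10 + 729 + 135)*(-1/418805) = √874*(-1/418805) = -√874/418805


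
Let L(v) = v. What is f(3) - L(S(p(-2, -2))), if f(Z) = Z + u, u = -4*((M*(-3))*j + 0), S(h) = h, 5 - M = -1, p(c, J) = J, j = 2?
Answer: 149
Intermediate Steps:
M = 6 (M = 5 - 1*(-1) = 5 + 1 = 6)
u = 144 (u = -4*((6*(-3))*2 + 0) = -4*(-18*2 + 0) = -4*(-36 + 0) = -4*(-36) = 144)
f(Z) = 144 + Z (f(Z) = Z + 144 = 144 + Z)
f(3) - L(S(p(-2, -2))) = (144 + 3) - 1*(-2) = 147 + 2 = 149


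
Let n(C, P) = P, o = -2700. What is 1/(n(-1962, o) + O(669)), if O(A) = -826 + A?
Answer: -1/2857 ≈ -0.00035002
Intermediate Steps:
1/(n(-1962, o) + O(669)) = 1/(-2700 + (-826 + 669)) = 1/(-2700 - 157) = 1/(-2857) = -1/2857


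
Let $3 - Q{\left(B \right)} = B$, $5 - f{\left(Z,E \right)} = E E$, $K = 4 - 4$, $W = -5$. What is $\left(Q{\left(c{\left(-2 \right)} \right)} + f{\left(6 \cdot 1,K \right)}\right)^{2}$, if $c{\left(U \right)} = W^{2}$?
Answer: $289$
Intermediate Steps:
$K = 0$
$c{\left(U \right)} = 25$ ($c{\left(U \right)} = \left(-5\right)^{2} = 25$)
$f{\left(Z,E \right)} = 5 - E^{2}$ ($f{\left(Z,E \right)} = 5 - E E = 5 - E^{2}$)
$Q{\left(B \right)} = 3 - B$
$\left(Q{\left(c{\left(-2 \right)} \right)} + f{\left(6 \cdot 1,K \right)}\right)^{2} = \left(\left(3 - 25\right) + \left(5 - 0^{2}\right)\right)^{2} = \left(\left(3 - 25\right) + \left(5 - 0\right)\right)^{2} = \left(-22 + \left(5 + 0\right)\right)^{2} = \left(-22 + 5\right)^{2} = \left(-17\right)^{2} = 289$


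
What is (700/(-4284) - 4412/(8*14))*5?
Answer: -847295/4284 ≈ -197.78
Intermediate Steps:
(700/(-4284) - 4412/(8*14))*5 = (700*(-1/4284) - 4412/112)*5 = (-25/153 - 4412*1/112)*5 = (-25/153 - 1103/28)*5 = -169459/4284*5 = -847295/4284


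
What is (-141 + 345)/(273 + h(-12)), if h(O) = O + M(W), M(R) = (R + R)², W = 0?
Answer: 68/87 ≈ 0.78161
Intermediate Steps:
M(R) = 4*R² (M(R) = (2*R)² = 4*R²)
h(O) = O (h(O) = O + 4*0² = O + 4*0 = O + 0 = O)
(-141 + 345)/(273 + h(-12)) = (-141 + 345)/(273 - 12) = 204/261 = 204*(1/261) = 68/87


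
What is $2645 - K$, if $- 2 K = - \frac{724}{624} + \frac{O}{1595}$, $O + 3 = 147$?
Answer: $\frac{1315991569}{497640} \approx 2644.5$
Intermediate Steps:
$O = 144$ ($O = -3 + 147 = 144$)
$K = \frac{266231}{497640}$ ($K = - \frac{- \frac{724}{624} + \frac{144}{1595}}{2} = - \frac{\left(-724\right) \frac{1}{624} + 144 \cdot \frac{1}{1595}}{2} = - \frac{- \frac{181}{156} + \frac{144}{1595}}{2} = \left(- \frac{1}{2}\right) \left(- \frac{266231}{248820}\right) = \frac{266231}{497640} \approx 0.53499$)
$2645 - K = 2645 - \frac{266231}{497640} = \frac{1315991569}{497640}$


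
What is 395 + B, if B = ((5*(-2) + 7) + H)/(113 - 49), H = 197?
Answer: 12737/32 ≈ 398.03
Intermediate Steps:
B = 97/32 (B = ((5*(-2) + 7) + 197)/(113 - 49) = ((-10 + 7) + 197)/64 = (-3 + 197)*(1/64) = 194*(1/64) = 97/32 ≈ 3.0313)
395 + B = 395 + 97/32 = 12737/32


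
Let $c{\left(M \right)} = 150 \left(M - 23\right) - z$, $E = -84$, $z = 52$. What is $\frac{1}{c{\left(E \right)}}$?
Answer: $- \frac{1}{16102} \approx -6.2104 \cdot 10^{-5}$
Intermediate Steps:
$c{\left(M \right)} = -3502 + 150 M$ ($c{\left(M \right)} = 150 \left(M - 23\right) - 52 = 150 \left(-23 + M\right) - 52 = \left(-3450 + 150 M\right) - 52 = -3502 + 150 M$)
$\frac{1}{c{\left(E \right)}} = \frac{1}{-3502 + 150 \left(-84\right)} = \frac{1}{-3502 - 12600} = \frac{1}{-16102} = - \frac{1}{16102}$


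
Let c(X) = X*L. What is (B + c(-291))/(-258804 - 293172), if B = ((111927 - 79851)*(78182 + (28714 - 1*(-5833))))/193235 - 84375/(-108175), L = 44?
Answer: -1646950217951/153840834457240 ≈ -0.010706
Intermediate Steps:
B = 15646631581233/836127845 (B = (32076*(78182 + (28714 + 5833)))*(1/193235) - 84375*(-1/108175) = (32076*(78182 + 34547))*(1/193235) + 3375/4327 = (32076*112729)*(1/193235) + 3375/4327 = 3615895404*(1/193235) + 3375/4327 = 3615895404/193235 + 3375/4327 = 15646631581233/836127845 ≈ 18713.)
c(X) = 44*X (c(X) = X*44 = 44*X)
(B + c(-291))/(-258804 - 293172) = (15646631581233/836127845 + 44*(-291))/(-258804 - 293172) = (15646631581233/836127845 - 12804)/(-551976) = (4940850653853/836127845)*(-1/551976) = -1646950217951/153840834457240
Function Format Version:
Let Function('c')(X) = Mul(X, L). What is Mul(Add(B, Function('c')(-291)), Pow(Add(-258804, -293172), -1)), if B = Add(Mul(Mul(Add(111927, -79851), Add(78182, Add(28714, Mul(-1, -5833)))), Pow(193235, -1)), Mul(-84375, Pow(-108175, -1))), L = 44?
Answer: Rational(-1646950217951, 153840834457240) ≈ -0.010706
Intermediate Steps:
B = Rational(15646631581233, 836127845) (B = Add(Mul(Mul(32076, Add(78182, Add(28714, 5833))), Rational(1, 193235)), Mul(-84375, Rational(-1, 108175))) = Add(Mul(Mul(32076, Add(78182, 34547)), Rational(1, 193235)), Rational(3375, 4327)) = Add(Mul(Mul(32076, 112729), Rational(1, 193235)), Rational(3375, 4327)) = Add(Mul(3615895404, Rational(1, 193235)), Rational(3375, 4327)) = Add(Rational(3615895404, 193235), Rational(3375, 4327)) = Rational(15646631581233, 836127845) ≈ 18713.)
Function('c')(X) = Mul(44, X) (Function('c')(X) = Mul(X, 44) = Mul(44, X))
Mul(Add(B, Function('c')(-291)), Pow(Add(-258804, -293172), -1)) = Mul(Add(Rational(15646631581233, 836127845), Mul(44, -291)), Pow(Add(-258804, -293172), -1)) = Mul(Add(Rational(15646631581233, 836127845), -12804), Pow(-551976, -1)) = Mul(Rational(4940850653853, 836127845), Rational(-1, 551976)) = Rational(-1646950217951, 153840834457240)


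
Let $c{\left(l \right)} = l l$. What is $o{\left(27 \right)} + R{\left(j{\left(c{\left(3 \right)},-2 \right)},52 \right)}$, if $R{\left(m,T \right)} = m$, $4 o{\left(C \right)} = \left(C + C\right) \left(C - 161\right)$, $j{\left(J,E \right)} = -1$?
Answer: $-1810$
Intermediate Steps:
$c{\left(l \right)} = l^{2}$
$o{\left(C \right)} = \frac{C \left(-161 + C\right)}{2}$ ($o{\left(C \right)} = \frac{\left(C + C\right) \left(C - 161\right)}{4} = \frac{2 C \left(-161 + C\right)}{4} = \frac{C \left(-161 + C\right)}{2}$)
$o{\left(27 \right)} + R{\left(j{\left(c{\left(3 \right)},-2 \right)},52 \right)} = \frac{1}{2} \cdot 27 \left(-161 + 27\right) - 1 = \frac{1}{2} \cdot 27 \left(-134\right) - 1 = -1809 - 1 = -1810$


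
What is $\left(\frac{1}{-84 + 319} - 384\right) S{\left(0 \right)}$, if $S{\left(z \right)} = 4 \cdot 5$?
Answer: $- \frac{360956}{47} \approx -7679.9$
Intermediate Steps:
$S{\left(z \right)} = 20$
$\left(\frac{1}{-84 + 319} - 384\right) S{\left(0 \right)} = \left(\frac{1}{-84 + 319} - 384\right) 20 = \left(\frac{1}{235} - 384\right) 20 = \left(- \frac{90239}{235}\right) 20 = - \frac{360956}{47}$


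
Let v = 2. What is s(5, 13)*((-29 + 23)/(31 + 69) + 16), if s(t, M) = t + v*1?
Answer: 5579/50 ≈ 111.58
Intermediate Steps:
s(t, M) = 2 + t (s(t, M) = t + 2*1 = t + 2 = 2 + t)
s(5, 13)*((-29 + 23)/(31 + 69) + 16) = (2 + 5)*((-29 + 23)/(31 + 69) + 16) = 7*(-6/100 + 16) = 7*(-6*1/100 + 16) = 7*(-3/50 + 16) = 7*(797/50) = 5579/50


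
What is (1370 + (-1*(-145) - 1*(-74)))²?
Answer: 2524921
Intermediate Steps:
(1370 + (-1*(-145) - 1*(-74)))² = (1370 + (145 + 74))² = (1370 + 219)² = 1589² = 2524921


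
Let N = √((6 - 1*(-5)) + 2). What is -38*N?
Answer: -38*√13 ≈ -137.01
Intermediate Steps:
N = √13 (N = √((6 + 5) + 2) = √(11 + 2) = √13 ≈ 3.6056)
-38*N = -38*√13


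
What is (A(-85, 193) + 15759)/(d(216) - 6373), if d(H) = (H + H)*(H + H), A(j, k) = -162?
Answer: 15597/180251 ≈ 0.086529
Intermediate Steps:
d(H) = 4*H**2 (d(H) = (2*H)*(2*H) = 4*H**2)
(A(-85, 193) + 15759)/(d(216) - 6373) = (-162 + 15759)/(4*216**2 - 6373) = 15597/(4*46656 - 6373) = 15597/(186624 - 6373) = 15597/180251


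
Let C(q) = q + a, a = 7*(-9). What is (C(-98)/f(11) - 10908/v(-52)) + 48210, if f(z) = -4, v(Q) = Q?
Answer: 2519921/52 ≈ 48460.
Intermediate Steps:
a = -63
C(q) = -63 + q (C(q) = q - 63 = -63 + q)
(C(-98)/f(11) - 10908/v(-52)) + 48210 = ((-63 - 98)/(-4) - 10908/(-52)) + 48210 = (-161*(-1/4) - 10908*(-1/52)) + 48210 = (161/4 + 2727/13) + 48210 = 13001/52 + 48210 = 2519921/52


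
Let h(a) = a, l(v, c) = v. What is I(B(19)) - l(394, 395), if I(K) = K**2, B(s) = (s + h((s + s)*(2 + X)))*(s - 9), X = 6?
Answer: 10432506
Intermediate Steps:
B(s) = 17*s*(-9 + s) (B(s) = (s + (s + s)*(2 + 6))*(s - 9) = (s + (2*s)*8)*(-9 + s) = (s + 16*s)*(-9 + s) = (17*s)*(-9 + s) = 17*s*(-9 + s))
I(B(19)) - l(394, 395) = (17*19*(-9 + 19))**2 - 1*394 = (17*19*10)**2 - 394 = 3230**2 - 394 = 10432900 - 394 = 10432506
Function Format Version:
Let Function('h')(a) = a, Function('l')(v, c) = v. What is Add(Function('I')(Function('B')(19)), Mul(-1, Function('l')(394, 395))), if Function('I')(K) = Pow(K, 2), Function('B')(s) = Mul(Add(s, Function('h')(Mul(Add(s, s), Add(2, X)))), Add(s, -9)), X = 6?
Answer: 10432506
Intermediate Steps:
Function('B')(s) = Mul(17, s, Add(-9, s)) (Function('B')(s) = Mul(Add(s, Mul(Add(s, s), Add(2, 6))), Add(s, -9)) = Mul(Add(s, Mul(Mul(2, s), 8)), Add(-9, s)) = Mul(Add(s, Mul(16, s)), Add(-9, s)) = Mul(Mul(17, s), Add(-9, s)) = Mul(17, s, Add(-9, s)))
Add(Function('I')(Function('B')(19)), Mul(-1, Function('l')(394, 395))) = Add(Pow(Mul(17, 19, Add(-9, 19)), 2), Mul(-1, 394)) = Add(Pow(Mul(17, 19, 10), 2), -394) = Add(Pow(3230, 2), -394) = Add(10432900, -394) = 10432506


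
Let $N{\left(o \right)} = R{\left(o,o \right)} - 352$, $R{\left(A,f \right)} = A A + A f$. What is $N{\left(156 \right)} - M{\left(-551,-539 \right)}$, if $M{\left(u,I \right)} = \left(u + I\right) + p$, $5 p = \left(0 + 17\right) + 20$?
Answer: $\frac{247013}{5} \approx 49403.0$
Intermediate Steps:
$R{\left(A,f \right)} = A^{2} + A f$
$p = \frac{37}{5}$ ($p = \frac{\left(0 + 17\right) + 20}{5} = \frac{17 + 20}{5} = \frac{1}{5} \cdot 37 = \frac{37}{5} \approx 7.4$)
$M{\left(u,I \right)} = \frac{37}{5} + I + u$ ($M{\left(u,I \right)} = \left(u + I\right) + \frac{37}{5} = \left(I + u\right) + \frac{37}{5} = \frac{37}{5} + I + u$)
$N{\left(o \right)} = -352 + 2 o^{2}$ ($N{\left(o \right)} = o \left(o + o\right) - 352 = o 2 o - 352 = 2 o^{2} - 352 = -352 + 2 o^{2}$)
$N{\left(156 \right)} - M{\left(-551,-539 \right)} = \left(-352 + 2 \cdot 156^{2}\right) - \left(\frac{37}{5} - 539 - 551\right) = \left(-352 + 2 \cdot 24336\right) - - \frac{5413}{5} = \left(-352 + 48672\right) + \frac{5413}{5} = 48320 + \frac{5413}{5} = \frac{247013}{5}$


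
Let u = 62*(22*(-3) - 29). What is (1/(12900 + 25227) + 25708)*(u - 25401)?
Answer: -30670465581847/38127 ≈ -8.0443e+8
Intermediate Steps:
u = -5890 (u = 62*(-66 - 29) = 62*(-95) = -5890)
(1/(12900 + 25227) + 25708)*(u - 25401) = (1/(12900 + 25227) + 25708)*(-5890 - 25401) = (1/38127 + 25708)*(-31291) = (980168917/38127)*(-31291) = -30670465581847/38127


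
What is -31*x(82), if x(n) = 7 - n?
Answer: 2325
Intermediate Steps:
-31*x(82) = -31*(7 - 1*82) = -31*(7 - 82) = -31*(-75) = 2325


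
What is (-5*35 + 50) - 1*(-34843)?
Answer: 34718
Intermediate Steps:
(-5*35 + 50) - 1*(-34843) = (-175 + 50) + 34843 = -125 + 34843 = 34718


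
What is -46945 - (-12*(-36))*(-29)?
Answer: -34417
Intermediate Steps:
-46945 - (-12*(-36))*(-29) = -46945 - 432*(-29) = -46945 - 1*(-12528) = -46945 + 12528 = -34417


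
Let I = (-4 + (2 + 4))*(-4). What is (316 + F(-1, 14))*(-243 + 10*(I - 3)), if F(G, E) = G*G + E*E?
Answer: -181089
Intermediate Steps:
I = -8 (I = (-4 + 6)*(-4) = 2*(-4) = -8)
F(G, E) = E**2 + G**2 (F(G, E) = G**2 + E**2 = E**2 + G**2)
(316 + F(-1, 14))*(-243 + 10*(I - 3)) = (316 + (14**2 + (-1)**2))*(-243 + 10*(-8 - 3)) = (316 + (196 + 1))*(-243 + 10*(-11)) = (316 + 197)*(-243 - 110) = 513*(-353) = -181089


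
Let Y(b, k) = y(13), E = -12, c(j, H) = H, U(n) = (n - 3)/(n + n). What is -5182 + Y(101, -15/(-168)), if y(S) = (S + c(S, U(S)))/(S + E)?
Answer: -67192/13 ≈ -5168.6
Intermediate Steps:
U(n) = (-3 + n)/(2*n) (U(n) = (-3 + n)/((2*n)) = (-3 + n)*(1/(2*n)) = (-3 + n)/(2*n))
y(S) = (S + (-3 + S)/(2*S))/(-12 + S) (y(S) = (S + (-3 + S)/(2*S))/(S - 12) = (S + (-3 + S)/(2*S))/(-12 + S))
Y(b, k) = 174/13 (Y(b, k) = (½)*(-3 + 13 + 2*13²)/(13*(-12 + 13)) = (½)*(1/13)*(-3 + 13 + 2*169)/1 = (½)*(1/13)*1*(-3 + 13 + 338) = (½)*(1/13)*1*348 = 174/13)
-5182 + Y(101, -15/(-168)) = -5182 + 174/13 = -67192/13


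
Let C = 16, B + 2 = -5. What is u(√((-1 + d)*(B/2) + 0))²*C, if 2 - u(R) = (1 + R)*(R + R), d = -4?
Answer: 18544 + 1056*√70 ≈ 27379.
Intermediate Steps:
B = -7 (B = -2 - 5 = -7)
u(R) = 2 - 2*R*(1 + R) (u(R) = 2 - (1 + R)*(R + R) = 2 - (1 + R)*2*R = 2 - 2*R*(1 + R))
u(√((-1 + d)*(B/2) + 0))²*C = (2 - 2*√((-1 - 4)*(-7/2) + 0) - 2*(√((-1 - 4)*(-7/2) + 0))²)²*16 = (2 - 2*√(-(-35)/2 + 0) - 2*(√(-(-35)/2 + 0))²)²*16 = (2 - 2*√(-5*(-7/2) + 0) - 2*(√(-5*(-7/2) + 0))²)²*16 = (2 - 2*√(35/2 + 0) - 2*(√(35/2 + 0))²)²*16 = (2 - √70 - 2*(√(35/2))²)²*16 = (2 - √70 - 2*(√70/2)²)²*16 = (2 - √70 - 2*35/2)²*16 = (2 - √70 - 35)²*16 = (-33 - √70)²*16 = 16*(-33 - √70)²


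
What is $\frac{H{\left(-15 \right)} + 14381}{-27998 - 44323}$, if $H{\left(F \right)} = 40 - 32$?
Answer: $- \frac{14389}{72321} \approx -0.19896$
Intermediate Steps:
$H{\left(F \right)} = 8$ ($H{\left(F \right)} = 40 - 32 = 8$)
$\frac{H{\left(-15 \right)} + 14381}{-27998 - 44323} = \frac{8 + 14381}{-27998 - 44323} = \frac{14389}{-72321} = 14389 \left(- \frac{1}{72321}\right) = - \frac{14389}{72321}$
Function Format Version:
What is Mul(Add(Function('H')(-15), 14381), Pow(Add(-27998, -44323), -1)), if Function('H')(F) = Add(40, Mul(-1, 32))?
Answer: Rational(-14389, 72321) ≈ -0.19896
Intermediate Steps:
Function('H')(F) = 8 (Function('H')(F) = Add(40, -32) = 8)
Mul(Add(Function('H')(-15), 14381), Pow(Add(-27998, -44323), -1)) = Mul(Add(8, 14381), Pow(Add(-27998, -44323), -1)) = Mul(14389, Pow(-72321, -1)) = Mul(14389, Rational(-1, 72321)) = Rational(-14389, 72321)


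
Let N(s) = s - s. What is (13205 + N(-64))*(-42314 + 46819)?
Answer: 59488525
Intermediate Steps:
N(s) = 0
(13205 + N(-64))*(-42314 + 46819) = (13205 + 0)*(-42314 + 46819) = 13205*4505 = 59488525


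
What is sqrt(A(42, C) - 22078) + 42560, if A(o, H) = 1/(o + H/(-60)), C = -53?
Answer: 42560 + I*sqrt(146163469282)/2573 ≈ 42560.0 + 148.59*I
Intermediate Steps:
A(o, H) = 1/(o - H/60) (A(o, H) = 1/(o + H*(-1/60)) = 1/(o - H/60))
sqrt(A(42, C) - 22078) + 42560 = sqrt(60/(-1*(-53) + 60*42) - 22078) + 42560 = sqrt(60/(53 + 2520) - 22078) + 42560 = sqrt(60/2573 - 22078) + 42560 = sqrt(-56806634/2573) + 42560 = I*sqrt(146163469282)/2573 + 42560 = 42560 + I*sqrt(146163469282)/2573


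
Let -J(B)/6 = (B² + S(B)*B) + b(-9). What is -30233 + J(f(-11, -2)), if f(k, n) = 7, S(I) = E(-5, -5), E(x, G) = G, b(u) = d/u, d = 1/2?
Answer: -90950/3 ≈ -30317.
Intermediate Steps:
d = ½ ≈ 0.50000
b(u) = 1/(2*u)
S(I) = -5
J(B) = ⅓ - 6*B² + 30*B (J(B) = -6*((B² - 5*B) + (½)/(-9)) = -6*((B² - 5*B) + (½)*(-⅑)) = -6*((B² - 5*B) - 1/18) = -6*(-1/18 + B² - 5*B) = ⅓ - 6*B² + 30*B)
-30233 + J(f(-11, -2)) = -30233 + (⅓ - 6*7² + 30*7) = -30233 + (⅓ - 6*49 + 210) = -30233 + (⅓ - 294 + 210) = -30233 - 251/3 = -90950/3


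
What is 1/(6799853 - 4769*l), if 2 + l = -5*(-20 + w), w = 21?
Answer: 1/6833236 ≈ 1.4634e-7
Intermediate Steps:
l = -7 (l = -2 - 5*(-20 + 21) = -2 - 5*1 = -2 - 5 = -7)
1/(6799853 - 4769*l) = 1/(6799853 - 4769*(-7)) = 1/(6799853 + 33383) = 1/6833236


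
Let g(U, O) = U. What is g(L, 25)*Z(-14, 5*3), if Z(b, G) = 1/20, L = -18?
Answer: -9/10 ≈ -0.90000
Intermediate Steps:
Z(b, G) = 1/20
g(L, 25)*Z(-14, 5*3) = -18*1/20 = -9/10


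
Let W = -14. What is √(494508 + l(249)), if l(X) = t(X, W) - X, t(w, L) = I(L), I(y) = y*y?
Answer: √494455 ≈ 703.17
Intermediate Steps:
I(y) = y²
t(w, L) = L²
l(X) = 196 - X (l(X) = (-14)² - X = 196 - X)
√(494508 + l(249)) = √(494508 + (196 - 1*249)) = √(494508 + (196 - 249)) = √(494508 - 53) = √494455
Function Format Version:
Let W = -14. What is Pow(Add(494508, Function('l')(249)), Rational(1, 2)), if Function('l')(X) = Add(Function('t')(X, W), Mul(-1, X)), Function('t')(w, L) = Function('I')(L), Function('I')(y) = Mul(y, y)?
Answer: Pow(494455, Rational(1, 2)) ≈ 703.17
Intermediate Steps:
Function('I')(y) = Pow(y, 2)
Function('t')(w, L) = Pow(L, 2)
Function('l')(X) = Add(196, Mul(-1, X)) (Function('l')(X) = Add(Pow(-14, 2), Mul(-1, X)) = Add(196, Mul(-1, X)))
Pow(Add(494508, Function('l')(249)), Rational(1, 2)) = Pow(Add(494508, Add(196, Mul(-1, 249))), Rational(1, 2)) = Pow(Add(494508, Add(196, -249)), Rational(1, 2)) = Pow(Add(494508, -53), Rational(1, 2)) = Pow(494455, Rational(1, 2))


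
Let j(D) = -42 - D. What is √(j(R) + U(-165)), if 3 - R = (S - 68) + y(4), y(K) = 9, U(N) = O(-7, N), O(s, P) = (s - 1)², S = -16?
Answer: 2*I*√14 ≈ 7.4833*I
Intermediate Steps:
O(s, P) = (-1 + s)²
U(N) = 64 (U(N) = (-1 - 7)² = (-8)² = 64)
R = 78 (R = 3 - ((-16 - 68) + 9) = 3 - (-84 + 9) = 3 - 1*(-75) = 3 + 75 = 78)
√(j(R) + U(-165)) = √((-42 - 1*78) + 64) = √((-42 - 78) + 64) = √(-120 + 64) = √(-56) = 2*I*√14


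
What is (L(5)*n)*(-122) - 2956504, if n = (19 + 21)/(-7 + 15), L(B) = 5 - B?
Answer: -2956504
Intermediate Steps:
n = 5 (n = 40/8 = 40*(1/8) = 5)
(L(5)*n)*(-122) - 2956504 = ((5 - 1*5)*5)*(-122) - 2956504 = ((5 - 5)*5)*(-122) - 2956504 = (0*5)*(-122) - 2956504 = 0*(-122) - 2956504 = 0 - 2956504 = -2956504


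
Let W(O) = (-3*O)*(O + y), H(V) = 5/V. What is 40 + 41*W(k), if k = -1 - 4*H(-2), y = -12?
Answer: 3361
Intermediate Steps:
k = 9 (k = -1 - 20/(-2) = -1 - 20*(-1)/2 = -1 - 4*(-5/2) = -1 + 10 = 9)
W(O) = -3*O*(-12 + O) (W(O) = (-3*O)*(O - 12) = (-3*O)*(-12 + O) = -3*O*(-12 + O))
40 + 41*W(k) = 40 + 41*(3*9*(12 - 1*9)) = 40 + 41*(3*9*(12 - 9)) = 40 + 41*(3*9*3) = 40 + 41*81 = 40 + 3321 = 3361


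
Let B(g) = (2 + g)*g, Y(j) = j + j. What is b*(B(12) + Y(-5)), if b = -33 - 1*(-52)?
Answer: 3002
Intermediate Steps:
b = 19 (b = -33 + 52 = 19)
Y(j) = 2*j
B(g) = g*(2 + g)
b*(B(12) + Y(-5)) = 19*(12*(2 + 12) + 2*(-5)) = 19*(12*14 - 10) = 19*(168 - 10) = 19*158 = 3002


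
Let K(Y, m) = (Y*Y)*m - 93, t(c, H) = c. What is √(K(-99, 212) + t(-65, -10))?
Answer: √2077654 ≈ 1441.4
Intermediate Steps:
K(Y, m) = -93 + m*Y² (K(Y, m) = Y²*m - 93 = m*Y² - 93 = -93 + m*Y²)
√(K(-99, 212) + t(-65, -10)) = √((-93 + 212*(-99)²) - 65) = √((-93 + 212*9801) - 65) = √((-93 + 2077812) - 65) = √(2077719 - 65) = √2077654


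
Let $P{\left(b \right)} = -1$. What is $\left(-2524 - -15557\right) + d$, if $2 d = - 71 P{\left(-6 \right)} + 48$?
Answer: $\frac{26185}{2} \approx 13093.0$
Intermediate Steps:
$d = \frac{119}{2}$ ($d = \frac{\left(-71\right) \left(-1\right) + 48}{2} = \frac{71 + 48}{2} = \frac{1}{2} \cdot 119 = \frac{119}{2} \approx 59.5$)
$\left(-2524 - -15557\right) + d = \left(-2524 - -15557\right) + \frac{119}{2} = \left(-2524 + 15557\right) + \frac{119}{2} = 13033 + \frac{119}{2} = \frac{26185}{2}$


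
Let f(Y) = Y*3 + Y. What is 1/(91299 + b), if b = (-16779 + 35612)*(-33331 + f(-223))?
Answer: -1/644430460 ≈ -1.5518e-9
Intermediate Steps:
f(Y) = 4*Y (f(Y) = 3*Y + Y = 4*Y)
b = -644521759 (b = (-16779 + 35612)*(-33331 + 4*(-223)) = 18833*(-33331 - 892) = 18833*(-34223) = -644521759)
1/(91299 + b) = 1/(91299 - 644521759) = 1/(-644430460) = -1/644430460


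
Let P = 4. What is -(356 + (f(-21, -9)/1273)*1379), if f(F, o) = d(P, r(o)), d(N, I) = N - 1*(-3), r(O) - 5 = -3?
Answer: -462841/1273 ≈ -363.58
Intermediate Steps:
r(O) = 2 (r(O) = 5 - 3 = 2)
d(N, I) = 3 + N (d(N, I) = N + 3 = 3 + N)
f(F, o) = 7 (f(F, o) = 3 + 4 = 7)
-(356 + (f(-21, -9)/1273)*1379) = -(356 + (7/1273)*1379) = -(356 + 9653/1273) = -1*462841/1273 = -462841/1273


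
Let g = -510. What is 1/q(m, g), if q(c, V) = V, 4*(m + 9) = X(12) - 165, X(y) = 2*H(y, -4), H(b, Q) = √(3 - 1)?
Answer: -1/510 ≈ -0.0019608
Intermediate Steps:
H(b, Q) = √2
X(y) = 2*√2
m = -201/4 + √2/2 (m = -9 + (2*√2 - 165)/4 = -9 + (-165 + 2*√2)/4 = -9 + (-165/4 + √2/2) = -201/4 + √2/2 ≈ -49.543)
1/q(m, g) = 1/(-510) = -1/510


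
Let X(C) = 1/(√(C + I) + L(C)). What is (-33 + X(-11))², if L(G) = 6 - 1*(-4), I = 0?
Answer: 2*(-48131*I + 10857*√11)/(-89*I + 20*√11) ≈ 1083.1 + 1.9667*I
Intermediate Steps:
L(G) = 10 (L(G) = 6 + 4 = 10)
X(C) = 1/(10 + √C) (X(C) = 1/(√(C + 0) + 10) = 1/(√C + 10) = 1/(10 + √C))
(-33 + X(-11))² = (-33 + 1/(10 + √(-11)))² = (-33 + 1/(10 + I*√11))²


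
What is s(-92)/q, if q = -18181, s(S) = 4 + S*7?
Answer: 640/18181 ≈ 0.035202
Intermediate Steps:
s(S) = 4 + 7*S
s(-92)/q = (4 + 7*(-92))/(-18181) = (4 - 644)*(-1/18181) = -640*(-1/18181) = 640/18181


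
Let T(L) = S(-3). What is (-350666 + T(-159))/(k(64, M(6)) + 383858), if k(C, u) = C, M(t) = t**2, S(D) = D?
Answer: -31879/34902 ≈ -0.91339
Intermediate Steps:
T(L) = -3
(-350666 + T(-159))/(k(64, M(6)) + 383858) = (-350666 - 3)/(64 + 383858) = -350669/383922 = -350669*1/383922 = -31879/34902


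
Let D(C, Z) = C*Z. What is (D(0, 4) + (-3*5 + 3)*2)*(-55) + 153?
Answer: 1473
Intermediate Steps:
(D(0, 4) + (-3*5 + 3)*2)*(-55) + 153 = (0*4 + (-3*5 + 3)*2)*(-55) + 153 = (0 + (-15 + 3)*2)*(-55) + 153 = (0 - 12*2)*(-55) + 153 = (0 - 24)*(-55) + 153 = -24*(-55) + 153 = 1320 + 153 = 1473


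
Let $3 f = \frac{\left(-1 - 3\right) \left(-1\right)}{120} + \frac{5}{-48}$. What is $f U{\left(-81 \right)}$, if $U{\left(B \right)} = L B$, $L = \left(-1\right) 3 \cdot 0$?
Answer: $0$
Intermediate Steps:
$L = 0$ ($L = \left(-3\right) 0 = 0$)
$U{\left(B \right)} = 0$ ($U{\left(B \right)} = 0 B = 0$)
$f = - \frac{17}{720}$ ($f = \frac{\frac{\left(-1 - 3\right) \left(-1\right)}{120} + \frac{5}{-48}}{3} = \frac{\left(-4\right) \left(-1\right) \frac{1}{120} + 5 \left(- \frac{1}{48}\right)}{3} = \frac{4 \cdot \frac{1}{120} - \frac{5}{48}}{3} = \frac{\frac{1}{30} - \frac{5}{48}}{3} = \frac{1}{3} \left(- \frac{17}{240}\right) = - \frac{17}{720} \approx -0.023611$)
$f U{\left(-81 \right)} = \left(- \frac{17}{720}\right) 0 = 0$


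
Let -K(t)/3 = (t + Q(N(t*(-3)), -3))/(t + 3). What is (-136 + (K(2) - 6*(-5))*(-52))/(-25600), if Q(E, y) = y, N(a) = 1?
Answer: 2159/32000 ≈ 0.067469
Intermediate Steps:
K(t) = -3*(-3 + t)/(3 + t) (K(t) = -3*(t - 3)/(t + 3) = -3*(-3 + t)/(3 + t))
(-136 + (K(2) - 6*(-5))*(-52))/(-25600) = (-136 + (3*(3 - 1*2)/(3 + 2) - 6*(-5))*(-52))/(-25600) = (-136 + (3*(3 - 2)/5 + 30)*(-52))*(-1/25600) = (-136 + (3*(⅕)*1 + 30)*(-52))*(-1/25600) = (-136 + (⅗ + 30)*(-52))*(-1/25600) = (-136 + (153/5)*(-52))*(-1/25600) = (-136 - 7956/5)*(-1/25600) = -8636/5*(-1/25600) = 2159/32000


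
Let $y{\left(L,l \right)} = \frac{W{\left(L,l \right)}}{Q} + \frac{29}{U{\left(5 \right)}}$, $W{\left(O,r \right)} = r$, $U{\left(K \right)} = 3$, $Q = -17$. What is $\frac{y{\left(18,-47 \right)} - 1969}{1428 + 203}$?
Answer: $- \frac{14255}{11883} \approx -1.1996$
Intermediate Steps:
$y{\left(L,l \right)} = \frac{29}{3} - \frac{l}{17}$ ($y{\left(L,l \right)} = \frac{l}{-17} + \frac{29}{3} = l \left(- \frac{1}{17}\right) + 29 \cdot \frac{1}{3} = - \frac{l}{17} + \frac{29}{3} = \frac{29}{3} - \frac{l}{17}$)
$\frac{y{\left(18,-47 \right)} - 1969}{1428 + 203} = \frac{\left(\frac{29}{3} - - \frac{47}{17}\right) - 1969}{1428 + 203} = \frac{\left(\frac{29}{3} + \frac{47}{17}\right) - 1969}{1631} = \left(\frac{634}{51} - 1969\right) \frac{1}{1631} = \left(- \frac{99785}{51}\right) \frac{1}{1631} = - \frac{14255}{11883}$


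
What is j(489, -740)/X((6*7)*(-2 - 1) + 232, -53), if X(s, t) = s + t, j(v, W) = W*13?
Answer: -9620/53 ≈ -181.51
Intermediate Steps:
j(v, W) = 13*W
j(489, -740)/X((6*7)*(-2 - 1) + 232, -53) = (13*(-740))/(((6*7)*(-2 - 1) + 232) - 53) = -9620/((42*(-3) + 232) - 53) = -9620/((-126 + 232) - 53) = -9620/(106 - 53) = -9620/53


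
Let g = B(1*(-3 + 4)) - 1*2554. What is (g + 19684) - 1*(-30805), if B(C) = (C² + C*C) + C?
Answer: 47938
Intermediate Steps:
B(C) = C + 2*C² (B(C) = (C² + C²) + C = 2*C² + C = C + 2*C²)
g = -2551 (g = (1*(-3 + 4))*(1 + 2*(1*(-3 + 4))) - 1*2554 = (1*1)*(1 + 2*(1*1)) - 2554 = 1*(1 + 2*1) - 2554 = 1*(1 + 2) - 2554 = 1*3 - 2554 = 3 - 2554 = -2551)
(g + 19684) - 1*(-30805) = (-2551 + 19684) - 1*(-30805) = 17133 + 30805 = 47938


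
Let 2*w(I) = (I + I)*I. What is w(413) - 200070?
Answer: -29501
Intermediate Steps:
w(I) = I**2 (w(I) = ((I + I)*I)/2 = ((2*I)*I)/2 = (2*I**2)/2 = I**2)
w(413) - 200070 = 413**2 - 200070 = 170569 - 200070 = -29501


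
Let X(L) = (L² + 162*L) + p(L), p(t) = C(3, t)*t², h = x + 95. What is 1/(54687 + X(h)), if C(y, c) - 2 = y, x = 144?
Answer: 1/436131 ≈ 2.2929e-6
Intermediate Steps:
C(y, c) = 2 + y
h = 239 (h = 144 + 95 = 239)
p(t) = 5*t² (p(t) = (2 + 3)*t² = 5*t²)
X(L) = 6*L² + 162*L (X(L) = (L² + 162*L) + 5*L² = 6*L² + 162*L)
1/(54687 + X(h)) = 1/(54687 + 6*239*(27 + 239)) = 1/(54687 + 6*239*266) = 1/(54687 + 381444) = 1/436131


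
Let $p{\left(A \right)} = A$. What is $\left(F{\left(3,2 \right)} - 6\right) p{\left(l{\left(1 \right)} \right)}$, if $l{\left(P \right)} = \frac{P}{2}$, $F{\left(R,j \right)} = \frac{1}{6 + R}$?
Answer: $- \frac{53}{18} \approx -2.9444$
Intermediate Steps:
$l{\left(P \right)} = \frac{P}{2}$ ($l{\left(P \right)} = P \frac{1}{2} = \frac{P}{2}$)
$\left(F{\left(3,2 \right)} - 6\right) p{\left(l{\left(1 \right)} \right)} = \left(\frac{1}{6 + 3} - 6\right) \frac{1}{2} \cdot 1 = \left(\frac{1}{9} - 6\right) \frac{1}{2} = \left(- \frac{53}{9}\right) \frac{1}{2} = - \frac{53}{18}$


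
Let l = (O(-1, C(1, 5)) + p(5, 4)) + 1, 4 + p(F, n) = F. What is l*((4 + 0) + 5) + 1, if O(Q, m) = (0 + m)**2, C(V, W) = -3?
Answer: 100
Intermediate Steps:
p(F, n) = -4 + F
O(Q, m) = m**2
l = 11 (l = ((-3)**2 + (-4 + 5)) + 1 = (9 + 1) + 1 = 10 + 1 = 11)
l*((4 + 0) + 5) + 1 = 11*((4 + 0) + 5) + 1 = 11*(4 + 5) + 1 = 11*9 + 1 = 99 + 1 = 100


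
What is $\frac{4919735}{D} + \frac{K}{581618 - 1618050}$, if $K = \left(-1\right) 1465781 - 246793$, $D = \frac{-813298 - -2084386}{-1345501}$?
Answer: $- \frac{428791757128480313}{82337267376} \approx -5.2077 \cdot 10^{6}$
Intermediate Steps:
$D = - \frac{1271088}{1345501}$ ($D = \left(-813298 + 2084386\right) \left(- \frac{1}{1345501}\right) = 1271088 \left(- \frac{1}{1345501}\right) = - \frac{1271088}{1345501} \approx -0.94469$)
$K = -1712574$ ($K = -1465781 - 246793 = -1712574$)
$\frac{4919735}{D} + \frac{K}{581618 - 1618050} = \frac{4919735}{- \frac{1271088}{1345501}} - \frac{1712574}{581618 - 1618050} = 4919735 \left(- \frac{1345501}{1271088}\right) - \frac{1712574}{581618 - 1618050} = - \frac{6619508362235}{1271088} - \frac{1712574}{-1036432} = - \frac{6619508362235}{1271088} - - \frac{856287}{518216} = - \frac{6619508362235}{1271088} + \frac{856287}{518216} = - \frac{428791757128480313}{82337267376}$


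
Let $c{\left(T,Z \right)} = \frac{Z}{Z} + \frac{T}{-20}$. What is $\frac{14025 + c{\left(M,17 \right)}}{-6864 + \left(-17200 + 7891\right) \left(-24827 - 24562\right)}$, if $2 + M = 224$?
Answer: $\frac{140149}{4597553370} \approx 3.0483 \cdot 10^{-5}$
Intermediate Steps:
$M = 222$ ($M = -2 + 224 = 222$)
$c{\left(T,Z \right)} = 1 - \frac{T}{20}$ ($c{\left(T,Z \right)} = 1 + T \left(- \frac{1}{20}\right) = 1 - \frac{T}{20}$)
$\frac{14025 + c{\left(M,17 \right)}}{-6864 + \left(-17200 + 7891\right) \left(-24827 - 24562\right)} = \frac{14025 + \left(1 - \frac{111}{10}\right)}{-6864 + \left(-17200 + 7891\right) \left(-24827 - 24562\right)} = \frac{14025 + \left(1 - \frac{111}{10}\right)}{-6864 - -459762201} = \frac{14025 - \frac{101}{10}}{-6864 + 459762201} = \frac{140149}{10 \cdot 459755337} = \frac{140149}{10} \cdot \frac{1}{459755337} = \frac{140149}{4597553370}$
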